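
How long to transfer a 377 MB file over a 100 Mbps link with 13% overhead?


Effective throughput = 100 * (1 - 13/100) = 87 Mbps
File size in Mb = 377 * 8 = 3016 Mb
Time = 3016 / 87
Time = 34.6667 seconds


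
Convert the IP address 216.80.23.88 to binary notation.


216 = 11011000
80 = 01010000
23 = 00010111
88 = 01011000
Binary: 11011000.01010000.00010111.01011000


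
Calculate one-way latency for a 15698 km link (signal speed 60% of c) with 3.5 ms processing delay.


Speed = 0.6 * 3e5 km/s = 180000 km/s
Propagation delay = 15698 / 180000 = 0.0872 s = 87.2111 ms
Processing delay = 3.5 ms
Total one-way latency = 90.7111 ms


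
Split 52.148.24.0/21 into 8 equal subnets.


New prefix = 21 + 3 = 24
Each subnet has 256 addresses
  52.148.24.0/24
  52.148.25.0/24
  52.148.26.0/24
  52.148.27.0/24
  52.148.28.0/24
  52.148.29.0/24
  52.148.30.0/24
  52.148.31.0/24
Subnets: 52.148.24.0/24, 52.148.25.0/24, 52.148.26.0/24, 52.148.27.0/24, 52.148.28.0/24, 52.148.29.0/24, 52.148.30.0/24, 52.148.31.0/24


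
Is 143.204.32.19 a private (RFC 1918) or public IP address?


RFC 1918 private ranges:
  10.0.0.0/8 (10.0.0.0 - 10.255.255.255)
  172.16.0.0/12 (172.16.0.0 - 172.31.255.255)
  192.168.0.0/16 (192.168.0.0 - 192.168.255.255)
Public (not in any RFC 1918 range)


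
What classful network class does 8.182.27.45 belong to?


First octet: 8
Binary: 00001000
0xxxxxxx -> Class A (1-126)
Class A, default mask 255.0.0.0 (/8)


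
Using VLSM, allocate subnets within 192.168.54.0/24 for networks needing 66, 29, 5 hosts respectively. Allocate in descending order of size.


66 hosts -> /25 (126 usable): 192.168.54.0/25
29 hosts -> /27 (30 usable): 192.168.54.128/27
5 hosts -> /29 (6 usable): 192.168.54.160/29
Allocation: 192.168.54.0/25 (66 hosts, 126 usable); 192.168.54.128/27 (29 hosts, 30 usable); 192.168.54.160/29 (5 hosts, 6 usable)


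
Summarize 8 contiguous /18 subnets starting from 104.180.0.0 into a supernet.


Original prefix: /18
Number of subnets: 8 = 2^3
New prefix = 18 - 3 = 15
Supernet: 104.180.0.0/15


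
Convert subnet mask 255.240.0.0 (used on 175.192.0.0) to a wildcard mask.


Subnet mask: 255.240.0.0
Wildcard = 255.255.255.255 - subnet mask
255 - 255 = 0
255 - 240 = 15
255 - 0 = 255
255 - 0 = 255
Wildcard: 0.15.255.255


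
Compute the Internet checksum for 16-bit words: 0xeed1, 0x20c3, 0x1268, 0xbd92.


Sum all words (with carry folding):
+ 0xeed1 = 0xeed1
+ 0x20c3 = 0x0f95
+ 0x1268 = 0x21fd
+ 0xbd92 = 0xdf8f
One's complement: ~0xdf8f
Checksum = 0x2070


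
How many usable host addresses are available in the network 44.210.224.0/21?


Host bits = 32 - 21 = 11
Total addresses = 2^11 = 2048
Usable = total - 2 (network and broadcast)
Usable hosts: 2046


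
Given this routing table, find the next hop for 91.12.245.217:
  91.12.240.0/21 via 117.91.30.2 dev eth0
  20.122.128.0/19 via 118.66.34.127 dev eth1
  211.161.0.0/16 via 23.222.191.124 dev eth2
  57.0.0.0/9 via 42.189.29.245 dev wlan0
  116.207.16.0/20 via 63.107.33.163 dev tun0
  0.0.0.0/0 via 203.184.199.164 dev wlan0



Longest prefix match for 91.12.245.217:
  /21 91.12.240.0: MATCH
  /19 20.122.128.0: no
  /16 211.161.0.0: no
  /9 57.0.0.0: no
  /20 116.207.16.0: no
  /0 0.0.0.0: MATCH
Selected: next-hop 117.91.30.2 via eth0 (matched /21)


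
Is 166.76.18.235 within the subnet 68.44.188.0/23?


Subnet network: 68.44.188.0
Test IP AND mask: 166.76.18.0
No, 166.76.18.235 is not in 68.44.188.0/23


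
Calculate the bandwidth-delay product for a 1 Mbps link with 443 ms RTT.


BDP = bandwidth * RTT
= 1 Mbps * 443 ms
= 1 * 1e6 * 443 / 1000 bits
= 443000 bits
= 55375 bytes
= 54.0771 KB
BDP = 443000 bits (55375 bytes)


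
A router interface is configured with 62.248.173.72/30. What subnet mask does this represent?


/30 means 30 network bits, 2 host bits
Binary: 11111111111111111111111111111100
Mask: 255.255.255.252


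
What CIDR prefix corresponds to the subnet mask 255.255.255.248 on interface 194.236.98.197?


Binary: 11111111.11111111.11111111.11111000
Count leading 1s
Prefix: /29


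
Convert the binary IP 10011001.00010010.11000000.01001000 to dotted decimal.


10011001 = 153
00010010 = 18
11000000 = 192
01001000 = 72
IP: 153.18.192.72


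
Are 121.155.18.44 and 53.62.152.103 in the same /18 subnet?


Mask: 255.255.192.0
121.155.18.44 AND mask = 121.155.0.0
53.62.152.103 AND mask = 53.62.128.0
No, different subnets (121.155.0.0 vs 53.62.128.0)


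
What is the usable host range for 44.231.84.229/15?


Network: 44.230.0.0
Broadcast: 44.231.255.255
First usable = network + 1
Last usable = broadcast - 1
Range: 44.230.0.1 to 44.231.255.254


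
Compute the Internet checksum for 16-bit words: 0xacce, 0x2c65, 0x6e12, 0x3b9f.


Sum all words (with carry folding):
+ 0xacce = 0xacce
+ 0x2c65 = 0xd933
+ 0x6e12 = 0x4746
+ 0x3b9f = 0x82e5
One's complement: ~0x82e5
Checksum = 0x7d1a


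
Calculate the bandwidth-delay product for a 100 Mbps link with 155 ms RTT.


BDP = bandwidth * RTT
= 100 Mbps * 155 ms
= 100 * 1e6 * 155 / 1000 bits
= 15500000 bits
= 1937500 bytes
= 1892.0898 KB
BDP = 15500000 bits (1937500 bytes)


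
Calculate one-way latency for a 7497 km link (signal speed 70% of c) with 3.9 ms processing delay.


Speed = 0.7 * 3e5 km/s = 210000 km/s
Propagation delay = 7497 / 210000 = 0.0357 s = 35.7 ms
Processing delay = 3.9 ms
Total one-way latency = 39.6 ms


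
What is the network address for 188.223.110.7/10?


IP:   10111100.11011111.01101110.00000111
Mask: 11111111.11000000.00000000.00000000
AND operation:
Net:  10111100.11000000.00000000.00000000
Network: 188.192.0.0/10


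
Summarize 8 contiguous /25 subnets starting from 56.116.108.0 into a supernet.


Original prefix: /25
Number of subnets: 8 = 2^3
New prefix = 25 - 3 = 22
Supernet: 56.116.108.0/22


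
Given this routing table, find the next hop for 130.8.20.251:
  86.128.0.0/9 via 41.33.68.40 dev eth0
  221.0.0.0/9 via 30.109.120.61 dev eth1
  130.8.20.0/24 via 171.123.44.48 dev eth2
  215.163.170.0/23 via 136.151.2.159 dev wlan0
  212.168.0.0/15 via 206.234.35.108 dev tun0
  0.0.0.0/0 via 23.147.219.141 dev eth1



Longest prefix match for 130.8.20.251:
  /9 86.128.0.0: no
  /9 221.0.0.0: no
  /24 130.8.20.0: MATCH
  /23 215.163.170.0: no
  /15 212.168.0.0: no
  /0 0.0.0.0: MATCH
Selected: next-hop 171.123.44.48 via eth2 (matched /24)


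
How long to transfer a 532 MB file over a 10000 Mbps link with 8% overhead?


Effective throughput = 10000 * (1 - 8/100) = 9200 Mbps
File size in Mb = 532 * 8 = 4256 Mb
Time = 4256 / 9200
Time = 0.4626 seconds


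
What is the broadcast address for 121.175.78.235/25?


Network: 121.175.78.128/25
Host bits = 7
Set all host bits to 1:
Broadcast: 121.175.78.255


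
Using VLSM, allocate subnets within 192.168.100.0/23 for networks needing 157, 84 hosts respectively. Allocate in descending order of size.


157 hosts -> /24 (254 usable): 192.168.100.0/24
84 hosts -> /25 (126 usable): 192.168.101.0/25
Allocation: 192.168.100.0/24 (157 hosts, 254 usable); 192.168.101.0/25 (84 hosts, 126 usable)


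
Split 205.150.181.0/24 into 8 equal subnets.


New prefix = 24 + 3 = 27
Each subnet has 32 addresses
  205.150.181.0/27
  205.150.181.32/27
  205.150.181.64/27
  205.150.181.96/27
  205.150.181.128/27
  205.150.181.160/27
  205.150.181.192/27
  205.150.181.224/27
Subnets: 205.150.181.0/27, 205.150.181.32/27, 205.150.181.64/27, 205.150.181.96/27, 205.150.181.128/27, 205.150.181.160/27, 205.150.181.192/27, 205.150.181.224/27


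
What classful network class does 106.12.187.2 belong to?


First octet: 106
Binary: 01101010
0xxxxxxx -> Class A (1-126)
Class A, default mask 255.0.0.0 (/8)


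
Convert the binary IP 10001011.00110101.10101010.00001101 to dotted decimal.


10001011 = 139
00110101 = 53
10101010 = 170
00001101 = 13
IP: 139.53.170.13


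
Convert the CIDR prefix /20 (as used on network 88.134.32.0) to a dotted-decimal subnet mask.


/20 means 20 network bits, 12 host bits
Binary: 11111111111111111111000000000000
Mask: 255.255.240.0


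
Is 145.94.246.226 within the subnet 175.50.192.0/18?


Subnet network: 175.50.192.0
Test IP AND mask: 145.94.192.0
No, 145.94.246.226 is not in 175.50.192.0/18


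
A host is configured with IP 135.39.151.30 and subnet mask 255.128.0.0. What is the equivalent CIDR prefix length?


Binary: 11111111.10000000.00000000.00000000
Count leading 1s
Prefix: /9


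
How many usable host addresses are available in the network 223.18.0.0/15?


Host bits = 32 - 15 = 17
Total addresses = 2^17 = 131072
Usable = total - 2 (network and broadcast)
Usable hosts: 131070


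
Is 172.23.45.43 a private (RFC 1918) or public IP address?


RFC 1918 private ranges:
  10.0.0.0/8 (10.0.0.0 - 10.255.255.255)
  172.16.0.0/12 (172.16.0.0 - 172.31.255.255)
  192.168.0.0/16 (192.168.0.0 - 192.168.255.255)
Private (in 172.16.0.0/12)


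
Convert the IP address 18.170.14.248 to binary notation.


18 = 00010010
170 = 10101010
14 = 00001110
248 = 11111000
Binary: 00010010.10101010.00001110.11111000


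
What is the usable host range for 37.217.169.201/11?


Network: 37.192.0.0
Broadcast: 37.223.255.255
First usable = network + 1
Last usable = broadcast - 1
Range: 37.192.0.1 to 37.223.255.254


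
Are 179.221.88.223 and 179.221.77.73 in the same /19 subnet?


Mask: 255.255.224.0
179.221.88.223 AND mask = 179.221.64.0
179.221.77.73 AND mask = 179.221.64.0
Yes, same subnet (179.221.64.0)


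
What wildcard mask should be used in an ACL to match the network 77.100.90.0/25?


Subnet mask: 255.255.255.128
Wildcard = 255.255.255.255 - subnet mask
255 - 255 = 0
255 - 255 = 0
255 - 255 = 0
255 - 128 = 127
Wildcard: 0.0.0.127


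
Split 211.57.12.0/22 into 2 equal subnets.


New prefix = 22 + 1 = 23
Each subnet has 512 addresses
  211.57.12.0/23
  211.57.14.0/23
Subnets: 211.57.12.0/23, 211.57.14.0/23


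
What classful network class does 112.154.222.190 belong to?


First octet: 112
Binary: 01110000
0xxxxxxx -> Class A (1-126)
Class A, default mask 255.0.0.0 (/8)


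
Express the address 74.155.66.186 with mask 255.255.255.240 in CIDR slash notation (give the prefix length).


Binary: 11111111.11111111.11111111.11110000
Count leading 1s
Prefix: /28


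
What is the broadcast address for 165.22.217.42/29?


Network: 165.22.217.40/29
Host bits = 3
Set all host bits to 1:
Broadcast: 165.22.217.47


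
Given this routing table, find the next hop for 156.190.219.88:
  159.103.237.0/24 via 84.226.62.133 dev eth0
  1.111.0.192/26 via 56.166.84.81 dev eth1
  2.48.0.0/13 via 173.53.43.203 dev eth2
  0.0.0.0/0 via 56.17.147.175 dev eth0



Longest prefix match for 156.190.219.88:
  /24 159.103.237.0: no
  /26 1.111.0.192: no
  /13 2.48.0.0: no
  /0 0.0.0.0: MATCH
Selected: next-hop 56.17.147.175 via eth0 (matched /0)


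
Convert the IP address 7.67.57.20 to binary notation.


7 = 00000111
67 = 01000011
57 = 00111001
20 = 00010100
Binary: 00000111.01000011.00111001.00010100


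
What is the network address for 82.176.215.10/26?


IP:   01010010.10110000.11010111.00001010
Mask: 11111111.11111111.11111111.11000000
AND operation:
Net:  01010010.10110000.11010111.00000000
Network: 82.176.215.0/26


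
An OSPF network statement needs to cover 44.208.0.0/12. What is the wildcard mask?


Subnet mask: 255.240.0.0
Wildcard = 255.255.255.255 - subnet mask
255 - 255 = 0
255 - 240 = 15
255 - 0 = 255
255 - 0 = 255
Wildcard: 0.15.255.255


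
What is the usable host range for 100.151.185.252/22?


Network: 100.151.184.0
Broadcast: 100.151.187.255
First usable = network + 1
Last usable = broadcast - 1
Range: 100.151.184.1 to 100.151.187.254


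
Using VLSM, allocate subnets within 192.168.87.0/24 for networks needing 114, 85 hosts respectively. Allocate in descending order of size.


114 hosts -> /25 (126 usable): 192.168.87.0/25
85 hosts -> /25 (126 usable): 192.168.87.128/25
Allocation: 192.168.87.0/25 (114 hosts, 126 usable); 192.168.87.128/25 (85 hosts, 126 usable)


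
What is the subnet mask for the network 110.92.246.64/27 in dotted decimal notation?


/27 means 27 network bits, 5 host bits
Binary: 11111111111111111111111111100000
Mask: 255.255.255.224


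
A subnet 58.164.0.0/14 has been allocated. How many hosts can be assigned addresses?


Host bits = 32 - 14 = 18
Total addresses = 2^18 = 262144
Usable = total - 2 (network and broadcast)
Usable hosts: 262142


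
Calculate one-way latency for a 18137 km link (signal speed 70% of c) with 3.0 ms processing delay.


Speed = 0.7 * 3e5 km/s = 210000 km/s
Propagation delay = 18137 / 210000 = 0.0864 s = 86.3667 ms
Processing delay = 3.0 ms
Total one-way latency = 89.3667 ms


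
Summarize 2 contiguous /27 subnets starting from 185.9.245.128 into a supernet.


Original prefix: /27
Number of subnets: 2 = 2^1
New prefix = 27 - 1 = 26
Supernet: 185.9.245.128/26


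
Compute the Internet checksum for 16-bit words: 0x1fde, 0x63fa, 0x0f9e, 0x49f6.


Sum all words (with carry folding):
+ 0x1fde = 0x1fde
+ 0x63fa = 0x83d8
+ 0x0f9e = 0x9376
+ 0x49f6 = 0xdd6c
One's complement: ~0xdd6c
Checksum = 0x2293


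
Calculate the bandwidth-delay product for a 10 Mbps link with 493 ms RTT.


BDP = bandwidth * RTT
= 10 Mbps * 493 ms
= 10 * 1e6 * 493 / 1000 bits
= 4930000 bits
= 616250 bytes
= 601.8066 KB
BDP = 4930000 bits (616250 bytes)


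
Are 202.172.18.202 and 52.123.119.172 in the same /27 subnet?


Mask: 255.255.255.224
202.172.18.202 AND mask = 202.172.18.192
52.123.119.172 AND mask = 52.123.119.160
No, different subnets (202.172.18.192 vs 52.123.119.160)


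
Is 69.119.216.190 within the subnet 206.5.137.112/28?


Subnet network: 206.5.137.112
Test IP AND mask: 69.119.216.176
No, 69.119.216.190 is not in 206.5.137.112/28


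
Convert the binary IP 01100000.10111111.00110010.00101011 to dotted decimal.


01100000 = 96
10111111 = 191
00110010 = 50
00101011 = 43
IP: 96.191.50.43


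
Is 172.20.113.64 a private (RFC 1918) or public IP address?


RFC 1918 private ranges:
  10.0.0.0/8 (10.0.0.0 - 10.255.255.255)
  172.16.0.0/12 (172.16.0.0 - 172.31.255.255)
  192.168.0.0/16 (192.168.0.0 - 192.168.255.255)
Private (in 172.16.0.0/12)


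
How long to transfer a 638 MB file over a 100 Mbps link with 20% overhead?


Effective throughput = 100 * (1 - 20/100) = 80 Mbps
File size in Mb = 638 * 8 = 5104 Mb
Time = 5104 / 80
Time = 63.8 seconds


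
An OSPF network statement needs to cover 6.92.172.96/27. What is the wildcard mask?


Subnet mask: 255.255.255.224
Wildcard = 255.255.255.255 - subnet mask
255 - 255 = 0
255 - 255 = 0
255 - 255 = 0
255 - 224 = 31
Wildcard: 0.0.0.31


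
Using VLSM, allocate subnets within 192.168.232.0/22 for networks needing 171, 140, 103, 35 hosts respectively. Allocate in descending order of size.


171 hosts -> /24 (254 usable): 192.168.232.0/24
140 hosts -> /24 (254 usable): 192.168.233.0/24
103 hosts -> /25 (126 usable): 192.168.234.0/25
35 hosts -> /26 (62 usable): 192.168.234.128/26
Allocation: 192.168.232.0/24 (171 hosts, 254 usable); 192.168.233.0/24 (140 hosts, 254 usable); 192.168.234.0/25 (103 hosts, 126 usable); 192.168.234.128/26 (35 hosts, 62 usable)


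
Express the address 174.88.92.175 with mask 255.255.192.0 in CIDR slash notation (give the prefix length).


Binary: 11111111.11111111.11000000.00000000
Count leading 1s
Prefix: /18


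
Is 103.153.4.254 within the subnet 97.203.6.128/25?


Subnet network: 97.203.6.128
Test IP AND mask: 103.153.4.128
No, 103.153.4.254 is not in 97.203.6.128/25


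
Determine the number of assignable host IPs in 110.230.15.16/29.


Host bits = 32 - 29 = 3
Total addresses = 2^3 = 8
Usable = total - 2 (network and broadcast)
Usable hosts: 6


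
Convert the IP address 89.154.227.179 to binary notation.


89 = 01011001
154 = 10011010
227 = 11100011
179 = 10110011
Binary: 01011001.10011010.11100011.10110011


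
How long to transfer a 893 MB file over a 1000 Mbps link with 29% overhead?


Effective throughput = 1000 * (1 - 29/100) = 710 Mbps
File size in Mb = 893 * 8 = 7144 Mb
Time = 7144 / 710
Time = 10.062 seconds


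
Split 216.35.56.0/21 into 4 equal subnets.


New prefix = 21 + 2 = 23
Each subnet has 512 addresses
  216.35.56.0/23
  216.35.58.0/23
  216.35.60.0/23
  216.35.62.0/23
Subnets: 216.35.56.0/23, 216.35.58.0/23, 216.35.60.0/23, 216.35.62.0/23


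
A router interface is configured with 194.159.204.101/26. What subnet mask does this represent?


/26 means 26 network bits, 6 host bits
Binary: 11111111111111111111111111000000
Mask: 255.255.255.192


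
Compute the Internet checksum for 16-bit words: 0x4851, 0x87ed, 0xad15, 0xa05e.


Sum all words (with carry folding):
+ 0x4851 = 0x4851
+ 0x87ed = 0xd03e
+ 0xad15 = 0x7d54
+ 0xa05e = 0x1db3
One's complement: ~0x1db3
Checksum = 0xe24c


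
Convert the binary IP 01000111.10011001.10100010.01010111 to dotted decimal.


01000111 = 71
10011001 = 153
10100010 = 162
01010111 = 87
IP: 71.153.162.87


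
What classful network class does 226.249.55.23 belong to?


First octet: 226
Binary: 11100010
1110xxxx -> Class D (224-239)
Class D (multicast), default mask N/A


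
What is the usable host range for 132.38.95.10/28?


Network: 132.38.95.0
Broadcast: 132.38.95.15
First usable = network + 1
Last usable = broadcast - 1
Range: 132.38.95.1 to 132.38.95.14


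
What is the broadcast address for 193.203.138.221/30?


Network: 193.203.138.220/30
Host bits = 2
Set all host bits to 1:
Broadcast: 193.203.138.223


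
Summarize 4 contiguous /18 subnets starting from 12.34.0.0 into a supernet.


Original prefix: /18
Number of subnets: 4 = 2^2
New prefix = 18 - 2 = 16
Supernet: 12.34.0.0/16


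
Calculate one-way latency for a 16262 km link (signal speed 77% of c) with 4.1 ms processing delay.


Speed = 0.77 * 3e5 km/s = 231000 km/s
Propagation delay = 16262 / 231000 = 0.0704 s = 70.3983 ms
Processing delay = 4.1 ms
Total one-way latency = 74.4983 ms


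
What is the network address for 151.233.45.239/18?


IP:   10010111.11101001.00101101.11101111
Mask: 11111111.11111111.11000000.00000000
AND operation:
Net:  10010111.11101001.00000000.00000000
Network: 151.233.0.0/18


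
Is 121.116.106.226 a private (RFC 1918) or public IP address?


RFC 1918 private ranges:
  10.0.0.0/8 (10.0.0.0 - 10.255.255.255)
  172.16.0.0/12 (172.16.0.0 - 172.31.255.255)
  192.168.0.0/16 (192.168.0.0 - 192.168.255.255)
Public (not in any RFC 1918 range)


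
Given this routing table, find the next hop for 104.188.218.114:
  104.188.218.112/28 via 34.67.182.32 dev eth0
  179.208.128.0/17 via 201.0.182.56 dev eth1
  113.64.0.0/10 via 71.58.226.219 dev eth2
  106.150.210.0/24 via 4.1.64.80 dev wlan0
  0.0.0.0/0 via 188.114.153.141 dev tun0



Longest prefix match for 104.188.218.114:
  /28 104.188.218.112: MATCH
  /17 179.208.128.0: no
  /10 113.64.0.0: no
  /24 106.150.210.0: no
  /0 0.0.0.0: MATCH
Selected: next-hop 34.67.182.32 via eth0 (matched /28)


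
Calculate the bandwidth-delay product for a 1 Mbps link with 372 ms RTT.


BDP = bandwidth * RTT
= 1 Mbps * 372 ms
= 1 * 1e6 * 372 / 1000 bits
= 372000 bits
= 46500 bytes
= 45.4102 KB
BDP = 372000 bits (46500 bytes)


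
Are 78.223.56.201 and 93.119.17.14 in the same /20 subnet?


Mask: 255.255.240.0
78.223.56.201 AND mask = 78.223.48.0
93.119.17.14 AND mask = 93.119.16.0
No, different subnets (78.223.48.0 vs 93.119.16.0)


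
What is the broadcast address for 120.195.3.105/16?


Network: 120.195.0.0/16
Host bits = 16
Set all host bits to 1:
Broadcast: 120.195.255.255


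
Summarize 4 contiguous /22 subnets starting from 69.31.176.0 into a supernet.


Original prefix: /22
Number of subnets: 4 = 2^2
New prefix = 22 - 2 = 20
Supernet: 69.31.176.0/20


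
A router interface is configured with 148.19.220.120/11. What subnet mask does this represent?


/11 means 11 network bits, 21 host bits
Binary: 11111111111000000000000000000000
Mask: 255.224.0.0


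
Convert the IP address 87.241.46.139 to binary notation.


87 = 01010111
241 = 11110001
46 = 00101110
139 = 10001011
Binary: 01010111.11110001.00101110.10001011


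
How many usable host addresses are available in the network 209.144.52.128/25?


Host bits = 32 - 25 = 7
Total addresses = 2^7 = 128
Usable = total - 2 (network and broadcast)
Usable hosts: 126


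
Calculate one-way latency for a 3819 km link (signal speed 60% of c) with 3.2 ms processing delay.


Speed = 0.6 * 3e5 km/s = 180000 km/s
Propagation delay = 3819 / 180000 = 0.0212 s = 21.2167 ms
Processing delay = 3.2 ms
Total one-way latency = 24.4167 ms


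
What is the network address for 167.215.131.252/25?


IP:   10100111.11010111.10000011.11111100
Mask: 11111111.11111111.11111111.10000000
AND operation:
Net:  10100111.11010111.10000011.10000000
Network: 167.215.131.128/25


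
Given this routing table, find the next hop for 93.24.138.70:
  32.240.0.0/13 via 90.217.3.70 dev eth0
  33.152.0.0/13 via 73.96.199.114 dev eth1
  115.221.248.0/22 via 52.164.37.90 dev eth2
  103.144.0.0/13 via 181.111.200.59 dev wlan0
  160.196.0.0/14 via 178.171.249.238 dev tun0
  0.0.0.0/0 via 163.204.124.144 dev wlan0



Longest prefix match for 93.24.138.70:
  /13 32.240.0.0: no
  /13 33.152.0.0: no
  /22 115.221.248.0: no
  /13 103.144.0.0: no
  /14 160.196.0.0: no
  /0 0.0.0.0: MATCH
Selected: next-hop 163.204.124.144 via wlan0 (matched /0)


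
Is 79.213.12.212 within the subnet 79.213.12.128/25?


Subnet network: 79.213.12.128
Test IP AND mask: 79.213.12.128
Yes, 79.213.12.212 is in 79.213.12.128/25


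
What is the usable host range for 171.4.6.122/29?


Network: 171.4.6.120
Broadcast: 171.4.6.127
First usable = network + 1
Last usable = broadcast - 1
Range: 171.4.6.121 to 171.4.6.126


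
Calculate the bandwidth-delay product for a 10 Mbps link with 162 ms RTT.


BDP = bandwidth * RTT
= 10 Mbps * 162 ms
= 10 * 1e6 * 162 / 1000 bits
= 1620000 bits
= 202500 bytes
= 197.7539 KB
BDP = 1620000 bits (202500 bytes)


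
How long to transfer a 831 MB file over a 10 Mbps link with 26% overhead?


Effective throughput = 10 * (1 - 26/100) = 7.4 Mbps
File size in Mb = 831 * 8 = 6648 Mb
Time = 6648 / 7.4
Time = 898.3784 seconds


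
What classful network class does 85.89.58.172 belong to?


First octet: 85
Binary: 01010101
0xxxxxxx -> Class A (1-126)
Class A, default mask 255.0.0.0 (/8)


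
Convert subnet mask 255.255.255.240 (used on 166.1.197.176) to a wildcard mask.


Subnet mask: 255.255.255.240
Wildcard = 255.255.255.255 - subnet mask
255 - 255 = 0
255 - 255 = 0
255 - 255 = 0
255 - 240 = 15
Wildcard: 0.0.0.15


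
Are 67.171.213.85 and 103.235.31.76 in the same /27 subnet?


Mask: 255.255.255.224
67.171.213.85 AND mask = 67.171.213.64
103.235.31.76 AND mask = 103.235.31.64
No, different subnets (67.171.213.64 vs 103.235.31.64)


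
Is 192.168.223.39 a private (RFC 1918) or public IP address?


RFC 1918 private ranges:
  10.0.0.0/8 (10.0.0.0 - 10.255.255.255)
  172.16.0.0/12 (172.16.0.0 - 172.31.255.255)
  192.168.0.0/16 (192.168.0.0 - 192.168.255.255)
Private (in 192.168.0.0/16)


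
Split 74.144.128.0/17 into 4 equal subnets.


New prefix = 17 + 2 = 19
Each subnet has 8192 addresses
  74.144.128.0/19
  74.144.160.0/19
  74.144.192.0/19
  74.144.224.0/19
Subnets: 74.144.128.0/19, 74.144.160.0/19, 74.144.192.0/19, 74.144.224.0/19


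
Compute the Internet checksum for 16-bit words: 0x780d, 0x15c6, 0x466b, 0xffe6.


Sum all words (with carry folding):
+ 0x780d = 0x780d
+ 0x15c6 = 0x8dd3
+ 0x466b = 0xd43e
+ 0xffe6 = 0xd425
One's complement: ~0xd425
Checksum = 0x2bda


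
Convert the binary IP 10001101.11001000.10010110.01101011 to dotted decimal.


10001101 = 141
11001000 = 200
10010110 = 150
01101011 = 107
IP: 141.200.150.107


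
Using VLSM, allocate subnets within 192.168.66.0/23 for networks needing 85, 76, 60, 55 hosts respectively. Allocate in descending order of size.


85 hosts -> /25 (126 usable): 192.168.66.0/25
76 hosts -> /25 (126 usable): 192.168.66.128/25
60 hosts -> /26 (62 usable): 192.168.67.0/26
55 hosts -> /26 (62 usable): 192.168.67.64/26
Allocation: 192.168.66.0/25 (85 hosts, 126 usable); 192.168.66.128/25 (76 hosts, 126 usable); 192.168.67.0/26 (60 hosts, 62 usable); 192.168.67.64/26 (55 hosts, 62 usable)


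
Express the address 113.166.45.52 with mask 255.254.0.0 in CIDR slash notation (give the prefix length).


Binary: 11111111.11111110.00000000.00000000
Count leading 1s
Prefix: /15


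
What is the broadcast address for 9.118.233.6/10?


Network: 9.64.0.0/10
Host bits = 22
Set all host bits to 1:
Broadcast: 9.127.255.255


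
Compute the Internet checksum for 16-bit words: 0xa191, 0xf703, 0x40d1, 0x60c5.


Sum all words (with carry folding):
+ 0xa191 = 0xa191
+ 0xf703 = 0x9895
+ 0x40d1 = 0xd966
+ 0x60c5 = 0x3a2c
One's complement: ~0x3a2c
Checksum = 0xc5d3


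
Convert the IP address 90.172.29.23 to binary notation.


90 = 01011010
172 = 10101100
29 = 00011101
23 = 00010111
Binary: 01011010.10101100.00011101.00010111


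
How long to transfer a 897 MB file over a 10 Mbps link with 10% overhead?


Effective throughput = 10 * (1 - 10/100) = 9 Mbps
File size in Mb = 897 * 8 = 7176 Mb
Time = 7176 / 9
Time = 797.3333 seconds


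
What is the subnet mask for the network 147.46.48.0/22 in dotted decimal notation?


/22 means 22 network bits, 10 host bits
Binary: 11111111111111111111110000000000
Mask: 255.255.252.0


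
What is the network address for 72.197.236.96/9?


IP:   01001000.11000101.11101100.01100000
Mask: 11111111.10000000.00000000.00000000
AND operation:
Net:  01001000.10000000.00000000.00000000
Network: 72.128.0.0/9


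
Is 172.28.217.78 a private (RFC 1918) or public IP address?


RFC 1918 private ranges:
  10.0.0.0/8 (10.0.0.0 - 10.255.255.255)
  172.16.0.0/12 (172.16.0.0 - 172.31.255.255)
  192.168.0.0/16 (192.168.0.0 - 192.168.255.255)
Private (in 172.16.0.0/12)


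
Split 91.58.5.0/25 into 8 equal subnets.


New prefix = 25 + 3 = 28
Each subnet has 16 addresses
  91.58.5.0/28
  91.58.5.16/28
  91.58.5.32/28
  91.58.5.48/28
  91.58.5.64/28
  91.58.5.80/28
  91.58.5.96/28
  91.58.5.112/28
Subnets: 91.58.5.0/28, 91.58.5.16/28, 91.58.5.32/28, 91.58.5.48/28, 91.58.5.64/28, 91.58.5.80/28, 91.58.5.96/28, 91.58.5.112/28


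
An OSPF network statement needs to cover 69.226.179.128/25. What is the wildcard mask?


Subnet mask: 255.255.255.128
Wildcard = 255.255.255.255 - subnet mask
255 - 255 = 0
255 - 255 = 0
255 - 255 = 0
255 - 128 = 127
Wildcard: 0.0.0.127


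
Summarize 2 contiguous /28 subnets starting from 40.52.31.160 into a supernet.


Original prefix: /28
Number of subnets: 2 = 2^1
New prefix = 28 - 1 = 27
Supernet: 40.52.31.160/27


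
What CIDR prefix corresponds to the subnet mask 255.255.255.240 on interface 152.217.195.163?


Binary: 11111111.11111111.11111111.11110000
Count leading 1s
Prefix: /28


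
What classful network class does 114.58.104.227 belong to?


First octet: 114
Binary: 01110010
0xxxxxxx -> Class A (1-126)
Class A, default mask 255.0.0.0 (/8)


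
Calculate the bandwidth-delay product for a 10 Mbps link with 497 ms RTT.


BDP = bandwidth * RTT
= 10 Mbps * 497 ms
= 10 * 1e6 * 497 / 1000 bits
= 4970000 bits
= 621250 bytes
= 606.6895 KB
BDP = 4970000 bits (621250 bytes)


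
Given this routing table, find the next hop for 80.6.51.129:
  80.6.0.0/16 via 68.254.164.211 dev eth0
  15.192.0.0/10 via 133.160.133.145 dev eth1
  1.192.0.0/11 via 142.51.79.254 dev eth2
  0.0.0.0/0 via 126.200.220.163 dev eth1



Longest prefix match for 80.6.51.129:
  /16 80.6.0.0: MATCH
  /10 15.192.0.0: no
  /11 1.192.0.0: no
  /0 0.0.0.0: MATCH
Selected: next-hop 68.254.164.211 via eth0 (matched /16)


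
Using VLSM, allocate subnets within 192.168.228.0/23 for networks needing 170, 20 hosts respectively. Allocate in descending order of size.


170 hosts -> /24 (254 usable): 192.168.228.0/24
20 hosts -> /27 (30 usable): 192.168.229.0/27
Allocation: 192.168.228.0/24 (170 hosts, 254 usable); 192.168.229.0/27 (20 hosts, 30 usable)


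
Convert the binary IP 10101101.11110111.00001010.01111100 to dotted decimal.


10101101 = 173
11110111 = 247
00001010 = 10
01111100 = 124
IP: 173.247.10.124


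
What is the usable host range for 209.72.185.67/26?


Network: 209.72.185.64
Broadcast: 209.72.185.127
First usable = network + 1
Last usable = broadcast - 1
Range: 209.72.185.65 to 209.72.185.126


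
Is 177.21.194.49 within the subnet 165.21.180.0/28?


Subnet network: 165.21.180.0
Test IP AND mask: 177.21.194.48
No, 177.21.194.49 is not in 165.21.180.0/28


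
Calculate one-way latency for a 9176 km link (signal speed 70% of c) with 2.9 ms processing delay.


Speed = 0.7 * 3e5 km/s = 210000 km/s
Propagation delay = 9176 / 210000 = 0.0437 s = 43.6952 ms
Processing delay = 2.9 ms
Total one-way latency = 46.5952 ms


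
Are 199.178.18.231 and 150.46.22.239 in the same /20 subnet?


Mask: 255.255.240.0
199.178.18.231 AND mask = 199.178.16.0
150.46.22.239 AND mask = 150.46.16.0
No, different subnets (199.178.16.0 vs 150.46.16.0)


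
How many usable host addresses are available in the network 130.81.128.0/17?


Host bits = 32 - 17 = 15
Total addresses = 2^15 = 32768
Usable = total - 2 (network and broadcast)
Usable hosts: 32766


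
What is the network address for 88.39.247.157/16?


IP:   01011000.00100111.11110111.10011101
Mask: 11111111.11111111.00000000.00000000
AND operation:
Net:  01011000.00100111.00000000.00000000
Network: 88.39.0.0/16


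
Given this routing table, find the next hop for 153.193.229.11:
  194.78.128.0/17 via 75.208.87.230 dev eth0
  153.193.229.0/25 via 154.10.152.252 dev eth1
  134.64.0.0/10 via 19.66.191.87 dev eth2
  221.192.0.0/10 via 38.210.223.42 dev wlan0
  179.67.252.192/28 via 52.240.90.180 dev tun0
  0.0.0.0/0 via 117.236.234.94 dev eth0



Longest prefix match for 153.193.229.11:
  /17 194.78.128.0: no
  /25 153.193.229.0: MATCH
  /10 134.64.0.0: no
  /10 221.192.0.0: no
  /28 179.67.252.192: no
  /0 0.0.0.0: MATCH
Selected: next-hop 154.10.152.252 via eth1 (matched /25)


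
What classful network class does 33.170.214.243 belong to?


First octet: 33
Binary: 00100001
0xxxxxxx -> Class A (1-126)
Class A, default mask 255.0.0.0 (/8)


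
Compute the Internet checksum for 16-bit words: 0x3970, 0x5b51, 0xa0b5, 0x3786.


Sum all words (with carry folding):
+ 0x3970 = 0x3970
+ 0x5b51 = 0x94c1
+ 0xa0b5 = 0x3577
+ 0x3786 = 0x6cfd
One's complement: ~0x6cfd
Checksum = 0x9302


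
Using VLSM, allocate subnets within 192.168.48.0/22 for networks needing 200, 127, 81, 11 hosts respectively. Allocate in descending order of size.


200 hosts -> /24 (254 usable): 192.168.48.0/24
127 hosts -> /24 (254 usable): 192.168.49.0/24
81 hosts -> /25 (126 usable): 192.168.50.0/25
11 hosts -> /28 (14 usable): 192.168.50.128/28
Allocation: 192.168.48.0/24 (200 hosts, 254 usable); 192.168.49.0/24 (127 hosts, 254 usable); 192.168.50.0/25 (81 hosts, 126 usable); 192.168.50.128/28 (11 hosts, 14 usable)


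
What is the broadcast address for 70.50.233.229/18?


Network: 70.50.192.0/18
Host bits = 14
Set all host bits to 1:
Broadcast: 70.50.255.255


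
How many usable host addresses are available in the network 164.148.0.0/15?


Host bits = 32 - 15 = 17
Total addresses = 2^17 = 131072
Usable = total - 2 (network and broadcast)
Usable hosts: 131070


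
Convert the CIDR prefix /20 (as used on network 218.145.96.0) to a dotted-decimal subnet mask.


/20 means 20 network bits, 12 host bits
Binary: 11111111111111111111000000000000
Mask: 255.255.240.0


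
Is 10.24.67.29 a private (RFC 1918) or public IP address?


RFC 1918 private ranges:
  10.0.0.0/8 (10.0.0.0 - 10.255.255.255)
  172.16.0.0/12 (172.16.0.0 - 172.31.255.255)
  192.168.0.0/16 (192.168.0.0 - 192.168.255.255)
Private (in 10.0.0.0/8)


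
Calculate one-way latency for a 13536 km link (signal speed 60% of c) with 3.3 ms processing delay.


Speed = 0.6 * 3e5 km/s = 180000 km/s
Propagation delay = 13536 / 180000 = 0.0752 s = 75.2 ms
Processing delay = 3.3 ms
Total one-way latency = 78.5 ms


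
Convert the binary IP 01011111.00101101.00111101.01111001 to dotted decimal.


01011111 = 95
00101101 = 45
00111101 = 61
01111001 = 121
IP: 95.45.61.121


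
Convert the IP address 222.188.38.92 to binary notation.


222 = 11011110
188 = 10111100
38 = 00100110
92 = 01011100
Binary: 11011110.10111100.00100110.01011100


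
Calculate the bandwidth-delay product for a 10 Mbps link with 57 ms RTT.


BDP = bandwidth * RTT
= 10 Mbps * 57 ms
= 10 * 1e6 * 57 / 1000 bits
= 570000 bits
= 71250 bytes
= 69.5801 KB
BDP = 570000 bits (71250 bytes)


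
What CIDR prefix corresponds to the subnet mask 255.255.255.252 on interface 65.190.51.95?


Binary: 11111111.11111111.11111111.11111100
Count leading 1s
Prefix: /30


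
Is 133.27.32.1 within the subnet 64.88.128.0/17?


Subnet network: 64.88.128.0
Test IP AND mask: 133.27.0.0
No, 133.27.32.1 is not in 64.88.128.0/17


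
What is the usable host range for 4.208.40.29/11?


Network: 4.192.0.0
Broadcast: 4.223.255.255
First usable = network + 1
Last usable = broadcast - 1
Range: 4.192.0.1 to 4.223.255.254


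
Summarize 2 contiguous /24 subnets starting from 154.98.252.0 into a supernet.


Original prefix: /24
Number of subnets: 2 = 2^1
New prefix = 24 - 1 = 23
Supernet: 154.98.252.0/23


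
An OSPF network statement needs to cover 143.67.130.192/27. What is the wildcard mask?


Subnet mask: 255.255.255.224
Wildcard = 255.255.255.255 - subnet mask
255 - 255 = 0
255 - 255 = 0
255 - 255 = 0
255 - 224 = 31
Wildcard: 0.0.0.31


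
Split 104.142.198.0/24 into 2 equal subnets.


New prefix = 24 + 1 = 25
Each subnet has 128 addresses
  104.142.198.0/25
  104.142.198.128/25
Subnets: 104.142.198.0/25, 104.142.198.128/25


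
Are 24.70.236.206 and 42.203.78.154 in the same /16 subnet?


Mask: 255.255.0.0
24.70.236.206 AND mask = 24.70.0.0
42.203.78.154 AND mask = 42.203.0.0
No, different subnets (24.70.0.0 vs 42.203.0.0)


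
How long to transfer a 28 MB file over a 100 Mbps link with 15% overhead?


Effective throughput = 100 * (1 - 15/100) = 85 Mbps
File size in Mb = 28 * 8 = 224 Mb
Time = 224 / 85
Time = 2.6353 seconds


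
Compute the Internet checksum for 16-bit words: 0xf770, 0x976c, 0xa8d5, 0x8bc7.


Sum all words (with carry folding):
+ 0xf770 = 0xf770
+ 0x976c = 0x8edd
+ 0xa8d5 = 0x37b3
+ 0x8bc7 = 0xc37a
One's complement: ~0xc37a
Checksum = 0x3c85


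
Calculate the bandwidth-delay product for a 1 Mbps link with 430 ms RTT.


BDP = bandwidth * RTT
= 1 Mbps * 430 ms
= 1 * 1e6 * 430 / 1000 bits
= 430000 bits
= 53750 bytes
= 52.4902 KB
BDP = 430000 bits (53750 bytes)


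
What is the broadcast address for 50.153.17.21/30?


Network: 50.153.17.20/30
Host bits = 2
Set all host bits to 1:
Broadcast: 50.153.17.23


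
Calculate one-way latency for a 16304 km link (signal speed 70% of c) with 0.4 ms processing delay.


Speed = 0.7 * 3e5 km/s = 210000 km/s
Propagation delay = 16304 / 210000 = 0.0776 s = 77.6381 ms
Processing delay = 0.4 ms
Total one-way latency = 78.0381 ms


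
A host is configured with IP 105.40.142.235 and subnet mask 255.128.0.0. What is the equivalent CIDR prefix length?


Binary: 11111111.10000000.00000000.00000000
Count leading 1s
Prefix: /9


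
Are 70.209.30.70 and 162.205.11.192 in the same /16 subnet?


Mask: 255.255.0.0
70.209.30.70 AND mask = 70.209.0.0
162.205.11.192 AND mask = 162.205.0.0
No, different subnets (70.209.0.0 vs 162.205.0.0)


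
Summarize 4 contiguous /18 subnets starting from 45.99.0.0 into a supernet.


Original prefix: /18
Number of subnets: 4 = 2^2
New prefix = 18 - 2 = 16
Supernet: 45.99.0.0/16


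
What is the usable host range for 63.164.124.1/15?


Network: 63.164.0.0
Broadcast: 63.165.255.255
First usable = network + 1
Last usable = broadcast - 1
Range: 63.164.0.1 to 63.165.255.254


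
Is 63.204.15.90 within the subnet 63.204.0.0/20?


Subnet network: 63.204.0.0
Test IP AND mask: 63.204.0.0
Yes, 63.204.15.90 is in 63.204.0.0/20


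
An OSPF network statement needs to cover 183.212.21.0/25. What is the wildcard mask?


Subnet mask: 255.255.255.128
Wildcard = 255.255.255.255 - subnet mask
255 - 255 = 0
255 - 255 = 0
255 - 255 = 0
255 - 128 = 127
Wildcard: 0.0.0.127


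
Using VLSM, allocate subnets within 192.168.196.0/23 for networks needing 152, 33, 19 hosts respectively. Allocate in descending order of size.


152 hosts -> /24 (254 usable): 192.168.196.0/24
33 hosts -> /26 (62 usable): 192.168.197.0/26
19 hosts -> /27 (30 usable): 192.168.197.64/27
Allocation: 192.168.196.0/24 (152 hosts, 254 usable); 192.168.197.0/26 (33 hosts, 62 usable); 192.168.197.64/27 (19 hosts, 30 usable)


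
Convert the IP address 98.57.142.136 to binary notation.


98 = 01100010
57 = 00111001
142 = 10001110
136 = 10001000
Binary: 01100010.00111001.10001110.10001000


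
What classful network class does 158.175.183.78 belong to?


First octet: 158
Binary: 10011110
10xxxxxx -> Class B (128-191)
Class B, default mask 255.255.0.0 (/16)


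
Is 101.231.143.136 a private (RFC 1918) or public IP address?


RFC 1918 private ranges:
  10.0.0.0/8 (10.0.0.0 - 10.255.255.255)
  172.16.0.0/12 (172.16.0.0 - 172.31.255.255)
  192.168.0.0/16 (192.168.0.0 - 192.168.255.255)
Public (not in any RFC 1918 range)


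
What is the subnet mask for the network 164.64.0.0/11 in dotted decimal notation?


/11 means 11 network bits, 21 host bits
Binary: 11111111111000000000000000000000
Mask: 255.224.0.0


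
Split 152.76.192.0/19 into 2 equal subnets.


New prefix = 19 + 1 = 20
Each subnet has 4096 addresses
  152.76.192.0/20
  152.76.208.0/20
Subnets: 152.76.192.0/20, 152.76.208.0/20


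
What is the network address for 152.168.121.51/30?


IP:   10011000.10101000.01111001.00110011
Mask: 11111111.11111111.11111111.11111100
AND operation:
Net:  10011000.10101000.01111001.00110000
Network: 152.168.121.48/30


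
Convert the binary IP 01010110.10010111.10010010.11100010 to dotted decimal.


01010110 = 86
10010111 = 151
10010010 = 146
11100010 = 226
IP: 86.151.146.226


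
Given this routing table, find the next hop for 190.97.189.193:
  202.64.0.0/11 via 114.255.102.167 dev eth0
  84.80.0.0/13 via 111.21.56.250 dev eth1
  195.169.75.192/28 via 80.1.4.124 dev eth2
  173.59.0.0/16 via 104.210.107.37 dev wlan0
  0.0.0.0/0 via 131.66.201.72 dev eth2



Longest prefix match for 190.97.189.193:
  /11 202.64.0.0: no
  /13 84.80.0.0: no
  /28 195.169.75.192: no
  /16 173.59.0.0: no
  /0 0.0.0.0: MATCH
Selected: next-hop 131.66.201.72 via eth2 (matched /0)


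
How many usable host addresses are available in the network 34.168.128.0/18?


Host bits = 32 - 18 = 14
Total addresses = 2^14 = 16384
Usable = total - 2 (network and broadcast)
Usable hosts: 16382


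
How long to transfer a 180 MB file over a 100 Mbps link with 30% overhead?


Effective throughput = 100 * (1 - 30/100) = 70 Mbps
File size in Mb = 180 * 8 = 1440 Mb
Time = 1440 / 70
Time = 20.5714 seconds


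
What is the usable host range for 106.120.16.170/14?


Network: 106.120.0.0
Broadcast: 106.123.255.255
First usable = network + 1
Last usable = broadcast - 1
Range: 106.120.0.1 to 106.123.255.254


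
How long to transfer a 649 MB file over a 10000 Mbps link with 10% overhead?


Effective throughput = 10000 * (1 - 10/100) = 9000 Mbps
File size in Mb = 649 * 8 = 5192 Mb
Time = 5192 / 9000
Time = 0.5769 seconds


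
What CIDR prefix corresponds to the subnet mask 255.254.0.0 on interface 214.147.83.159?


Binary: 11111111.11111110.00000000.00000000
Count leading 1s
Prefix: /15
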